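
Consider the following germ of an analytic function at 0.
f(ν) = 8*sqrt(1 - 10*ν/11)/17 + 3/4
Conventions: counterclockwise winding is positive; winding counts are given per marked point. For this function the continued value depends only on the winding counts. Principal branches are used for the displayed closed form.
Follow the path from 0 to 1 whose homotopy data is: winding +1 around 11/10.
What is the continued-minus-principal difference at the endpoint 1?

Continued minus principal equals -(16/187)*sqrt(11).

The rational part is single-valued and drops out of the difference; each branch term changes only by its own monodromy.
(8/17)*sqrt(1 - ν/(11/10)): winding +1 is odd, the square root flips sign, contributing -2*(8/17)*sqrt(1 - (1)/(11/10)) = -2*(8/17)*sqrt(1/11) = -(16/187)*sqrt(11).
Summing the contributions at ν = 1 gives -(16/187)*sqrt(11).


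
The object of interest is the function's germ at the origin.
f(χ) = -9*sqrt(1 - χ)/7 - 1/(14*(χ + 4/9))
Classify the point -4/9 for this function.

The point is a pole of order 1.

The denominator factor χ + 4/9 vanishes at -4/9 and appears to the power 1; the numerator there equals -1/14, nonzero, and no other factor vanishes.
The branch terms are analytic at this point.
Hence a pole whose order is the multiplicity, 1.


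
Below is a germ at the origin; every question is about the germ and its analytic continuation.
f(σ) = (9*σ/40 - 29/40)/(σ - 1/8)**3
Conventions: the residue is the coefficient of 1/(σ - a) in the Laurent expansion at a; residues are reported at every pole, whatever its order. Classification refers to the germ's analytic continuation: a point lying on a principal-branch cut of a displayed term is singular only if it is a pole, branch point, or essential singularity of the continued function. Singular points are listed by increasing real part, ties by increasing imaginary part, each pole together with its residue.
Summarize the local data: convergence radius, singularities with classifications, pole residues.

Denominator factor (σ - 1/8)^3: pole of order 3 at 1/8, modulus 1/8.
The radius of convergence is the smallest modulus among the singular points: 1/8.
At the order-3 pole 1/8 set g(σ) = (σ - (1/8))^3*f(σ) = 9*σ/40 - 29/40.
Order-3 pole: residue = g''(a)/2; g''(1/8) = 0, so the residue is 0.

Radius of convergence at 0: 1/8.
At 1/8: a pole of order 3; residue 0.


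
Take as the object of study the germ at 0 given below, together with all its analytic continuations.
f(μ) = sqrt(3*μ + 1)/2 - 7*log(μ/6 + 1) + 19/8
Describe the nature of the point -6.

The point is a logarithmic branch point.

The term (-7)*log(1 - μ/(-6)) has argument 1 - -6/(-6) = 0 at -6: a logarithmic (infinitely-sheeted) branch point; the remaining terms are analytic or single-valued there.


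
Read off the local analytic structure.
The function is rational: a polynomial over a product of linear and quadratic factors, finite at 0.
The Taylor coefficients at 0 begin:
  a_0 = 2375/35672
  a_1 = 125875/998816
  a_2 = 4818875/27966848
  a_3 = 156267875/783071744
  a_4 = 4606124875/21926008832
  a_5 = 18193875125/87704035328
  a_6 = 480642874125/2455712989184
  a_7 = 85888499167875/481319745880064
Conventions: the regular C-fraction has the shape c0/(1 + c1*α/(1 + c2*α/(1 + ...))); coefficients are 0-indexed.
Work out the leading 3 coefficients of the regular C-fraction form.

The regular C-fraction coefficients are [2375/35672, -53/28, 195/371].

Taylor coefficients (read off): a_0 = 2375/35672, a_1 = 125875/998816, a_2 = 4818875/27966848.
c0 = a_0 = 2375/35672. Peel one level at a time: if S = 1 + c*α/S' with S'(0) = 1, then c is the α-coefficient of S and S' = c*α/(S - 1).
S_1 = c0/f = 1 + (-53/28)*α + (195/196)*α^2 + ...; c1 = -53/28.
S_2 = c1*α/(S_1 - 1) = 1 + (195/371)*α + ...; c2 = 195/371.


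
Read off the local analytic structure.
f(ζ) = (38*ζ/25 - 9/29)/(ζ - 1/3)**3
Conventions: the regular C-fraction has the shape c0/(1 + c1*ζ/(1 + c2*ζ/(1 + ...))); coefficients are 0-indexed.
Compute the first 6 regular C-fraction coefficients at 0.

Taylor coefficients (expand at 0): a_0 = 243/29, a_1 = 24921/725, a_2 = 60264/725, a_3 = 33534/725, a_4 = -130491/145, a_5 = -1030077/145.
c0 = a_0 = 243/29. Peel one level at a time: if S = 1 + c*ζ/S' with S'(0) = 1, then c is the ζ-coefficient of S and S' = c*ζ/(S - 1).
S_1 = c0/f = 1 + (-923/225)*ζ + (349729/50625)*ζ^2 + ...; c1 = -923/225.
S_2 = c1*ζ/(S_1 - 1) = 1 + (349729/207675)*ζ + (3835458/851929)*ζ^2 + ...; c2 = 349729/207675.
S_3 = c2*ζ/(S_2 - 1) = 1 + (-862978050/322799867)*ζ + (-472965984225/122310373441)*ζ^2 + ...; c3 = -862978050/322799867.
S_4 = c3*ζ/(S_3 - 1) = 1 + (-71859687809/49680403366)*ζ + (-71859687809/20179338916)*ζ^2 + ...; c4 = -71859687809/49680403366.
S_5 = c4*ζ/(S_4 - 1) = 1 + (-349729/142054)*ζ + ...; c5 = -349729/142054.

The regular C-fraction coefficients are [243/29, -923/225, 349729/207675, -862978050/322799867, -71859687809/49680403366, -349729/142054].


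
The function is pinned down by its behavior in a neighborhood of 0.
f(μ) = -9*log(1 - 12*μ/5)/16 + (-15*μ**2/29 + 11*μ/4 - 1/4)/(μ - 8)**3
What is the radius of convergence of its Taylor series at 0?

The radius of convergence is 5/12.

Denominator factor (μ - 8)^3: pole of order 3 at 8, modulus 8.
Branch term (-9/16)*log(1 - μ/(5/12)): its argument vanishes at μ = 5/12, a logarithmic branch point, modulus 5/12.
The radius of convergence is the smallest modulus among the singular points: 5/12.


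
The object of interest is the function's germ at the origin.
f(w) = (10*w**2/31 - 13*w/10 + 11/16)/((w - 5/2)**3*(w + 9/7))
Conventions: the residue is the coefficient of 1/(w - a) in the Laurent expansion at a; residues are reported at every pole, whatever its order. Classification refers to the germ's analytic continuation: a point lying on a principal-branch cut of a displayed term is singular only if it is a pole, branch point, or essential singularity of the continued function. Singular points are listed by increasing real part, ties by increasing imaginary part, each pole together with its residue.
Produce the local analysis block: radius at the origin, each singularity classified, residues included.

Denominator factor (w - 5/2)^3: pole of order 3 at 5/2, modulus 5/2.
Denominator factor (w + 9/7): pole of order 1 at -9/7, modulus 9/7.
The radius of convergence is the smallest modulus among the singular points: 9/7.
At the order-1 pole -9/7 set g(w) = (w - (-9/7))*f(w) = (10*w**2/31 - 13*w/10 + 11/16)/(w - 5/2)**3.
Simple pole: residue = g(a) at a = -9/7, which is -2460199/46151870.
At the order-3 pole 5/2 set g(w) = (w - (5/2))^3*f(w) = (10*w**2/31 - 13*w/10 + 11/16)/(w + 9/7).
Order-3 pole: residue = g''(a)/2; g''(5/2) = 2460199/23075935, so the residue is 2460199/46151870.
List the singular points by increasing real part (a conjugate pair: the negative imaginary part first).

Radius of convergence at 0: 9/7.
At -9/7: a pole of order 1; residue -2460199/46151870.
At 5/2: a pole of order 3; residue 2460199/46151870.


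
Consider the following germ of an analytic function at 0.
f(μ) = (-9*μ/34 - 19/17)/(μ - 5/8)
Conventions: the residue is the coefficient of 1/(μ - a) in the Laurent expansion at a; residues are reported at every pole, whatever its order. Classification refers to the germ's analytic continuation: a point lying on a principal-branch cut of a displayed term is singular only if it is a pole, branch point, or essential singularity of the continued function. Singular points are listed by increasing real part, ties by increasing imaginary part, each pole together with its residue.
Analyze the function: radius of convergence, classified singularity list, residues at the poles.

Radius of convergence at 0: 5/8.
At 5/8: a pole of order 1; residue -349/272.

Denominator factor (μ - 5/8): pole of order 1 at 5/8, modulus 5/8.
The radius of convergence is the smallest modulus among the singular points: 5/8.
At the order-1 pole 5/8 set g(μ) = (μ - (5/8))*f(μ) = -9*μ/34 - 19/17.
Simple pole: residue = g(a) at a = 5/8, which is -349/272.


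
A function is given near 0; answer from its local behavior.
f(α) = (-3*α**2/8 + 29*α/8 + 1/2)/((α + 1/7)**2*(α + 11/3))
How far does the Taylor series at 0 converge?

Denominator factor (α + 11/3): pole of order 1 at -11/3, modulus 11/3.
Denominator factor (α + 1/7)^2: pole of order 2 at -1/7, modulus 1/7.
The radius of convergence is the smallest modulus among the singular points: 1/7.

The radius of convergence is 1/7.


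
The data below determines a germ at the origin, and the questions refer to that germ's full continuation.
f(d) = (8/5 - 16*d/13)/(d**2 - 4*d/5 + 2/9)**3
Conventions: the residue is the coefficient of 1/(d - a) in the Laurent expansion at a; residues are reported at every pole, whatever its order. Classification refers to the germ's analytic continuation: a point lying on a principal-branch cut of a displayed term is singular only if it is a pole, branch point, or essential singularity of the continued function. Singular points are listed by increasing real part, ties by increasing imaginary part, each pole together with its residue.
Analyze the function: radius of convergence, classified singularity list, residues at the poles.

Radius of convergence at 0: (1/3)*sqrt(2).
At (2/5) - ((1/15)*sqrt(14))*i: a pole of order 3; residue ((4100625/71344)*sqrt(14))*i.
At (2/5) + ((1/15)*sqrt(14))*i: a pole of order 3; residue -((4100625/71344)*sqrt(14))*i.

Denominator factor (d**2 - 4*d/5 + 2/9)^3: discriminant -56/225, complex-conjugate roots (2/5) + ((1/15)*sqrt(14))*i and (2/5) - ((1/15)*sqrt(14))*i; poles of order 3, moduli (1/3)*sqrt(2) and (1/3)*sqrt(2).
The radius of convergence is the smallest modulus among the singular points: (1/3)*sqrt(2).
The factor d**2 - 4*d/5 + 2/9 splits as (d - a)(d - a') with a = (2/5) - ((1/15)*sqrt(14))*i, a' = (2/5) + ((1/15)*sqrt(14))*i. At the order-3 pole a set g(d) = (d - a)^3*f(d) = [8/5 - 16*d/13] / (d - a')^3.
Order-3 pole: residue = g''(a)/2; g''((2/5) - ((1/15)*sqrt(14))*i) = ((4100625/35672)*sqrt(14))*i, so the residue is ((4100625/71344)*sqrt(14))*i.
The factor d**2 - 4*d/5 + 2/9 splits as (d - a)(d - a') with a = (2/5) + ((1/15)*sqrt(14))*i, a' = (2/5) - ((1/15)*sqrt(14))*i. At the order-3 pole a set g(d) = (d - a)^3*f(d) = [8/5 - 16*d/13] / (d - a')^3.
Order-3 pole: residue = g''(a)/2; g''((2/5) + ((1/15)*sqrt(14))*i) = -((4100625/35672)*sqrt(14))*i, so the residue is -((4100625/71344)*sqrt(14))*i.
List the singular points by increasing real part (a conjugate pair: the negative imaginary part first).


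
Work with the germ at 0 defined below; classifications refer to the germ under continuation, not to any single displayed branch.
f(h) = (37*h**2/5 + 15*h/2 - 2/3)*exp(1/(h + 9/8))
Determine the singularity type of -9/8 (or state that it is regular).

The exponent 1/(h - (-9/8)) has a pole at -9/8, so exp(1/(h - (-9/8))) takes every nonzero value near it: an essential singularity (not a pole of any order).

The point is an essential singularity.


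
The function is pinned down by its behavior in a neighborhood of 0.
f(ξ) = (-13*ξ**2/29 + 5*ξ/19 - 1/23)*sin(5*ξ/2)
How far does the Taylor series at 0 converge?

The factor sin(5*ξ/2) is entire and contributes no finite singular point.
The polynomial part has no poles.
No finite singular points: the Taylor series at 0 converges everywhere.

The radius of convergence is infinite.


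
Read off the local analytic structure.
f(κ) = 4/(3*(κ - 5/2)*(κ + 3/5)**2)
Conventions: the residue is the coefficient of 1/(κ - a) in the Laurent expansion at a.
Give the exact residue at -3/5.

The residue is -400/2883.

At the order-2 pole -3/5 set g(κ) = (κ - (-3/5))^2*f(κ) = 4/(3*(κ - 5/2)).
Order-2 pole: residue = g'(a); g'(-3/5) = -400/2883, so the residue is -400/2883.


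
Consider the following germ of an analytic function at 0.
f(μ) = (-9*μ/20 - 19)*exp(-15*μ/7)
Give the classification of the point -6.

The point is a regular point.

There is no denominator, hence no pole anywhere.
The factor exp(-15*μ/7) is entire.
So the germ continues analytically to -6.


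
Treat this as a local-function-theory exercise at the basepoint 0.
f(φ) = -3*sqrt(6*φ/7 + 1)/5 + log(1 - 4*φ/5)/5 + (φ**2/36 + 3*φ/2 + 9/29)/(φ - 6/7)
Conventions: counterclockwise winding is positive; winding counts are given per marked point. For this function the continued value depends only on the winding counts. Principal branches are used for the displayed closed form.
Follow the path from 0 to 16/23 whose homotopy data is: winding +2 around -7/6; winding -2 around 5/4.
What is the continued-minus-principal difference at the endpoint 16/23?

Continued minus principal equals -(4/5)*pi*i.

The rational part is single-valued and drops out of the difference; each branch term changes only by its own monodromy.
(-3/5)*sqrt(1 - φ/(-7/6)): winding +2 is even, the square root returns to the same sheet, contribution 0.
(1/5)*log(1 - φ/(5/4)): each positive loop around 5/4 adds 2*pi*i to the log, so winding -2 contributes (1/5)*(-2)*2*pi*i = -(4/5)*pi*i.
Summing the contributions at φ = 16/23 gives -(4/5)*pi*i.


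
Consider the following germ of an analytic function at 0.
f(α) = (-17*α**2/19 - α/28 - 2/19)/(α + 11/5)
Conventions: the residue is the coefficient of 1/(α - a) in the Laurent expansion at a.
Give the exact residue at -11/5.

The residue is -57951/13300.

At the order-1 pole -11/5 set g(α) = (α - (-11/5))*f(α) = -17*α**2/19 - α/28 - 2/19.
Simple pole: residue = g(a) at a = -11/5, which is -57951/13300.


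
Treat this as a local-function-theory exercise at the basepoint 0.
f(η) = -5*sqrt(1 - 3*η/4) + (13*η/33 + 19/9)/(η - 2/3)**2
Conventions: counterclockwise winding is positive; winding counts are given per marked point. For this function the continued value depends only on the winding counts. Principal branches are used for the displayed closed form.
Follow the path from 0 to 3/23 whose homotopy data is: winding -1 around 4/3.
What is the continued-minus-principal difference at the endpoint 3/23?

Continued minus principal equals (5/23)*sqrt(1909).

The rational part is single-valued and drops out of the difference; each branch term changes only by its own monodromy.
(-5)*sqrt(1 - η/(4/3)): winding -1 is odd, the square root flips sign, contributing -2*(-5)*sqrt(1 - (3/23)/(4/3)) = -2*(-5)*sqrt(83/92) = (5/23)*sqrt(1909).
Summing the contributions at η = 3/23 gives (5/23)*sqrt(1909).


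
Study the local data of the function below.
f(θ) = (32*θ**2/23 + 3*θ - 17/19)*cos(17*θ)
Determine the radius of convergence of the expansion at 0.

The radius of convergence is infinite.

The factor cos(17*θ) is entire and contributes no finite singular point.
The polynomial part has no poles.
No finite singular points: the Taylor series at 0 converges everywhere.


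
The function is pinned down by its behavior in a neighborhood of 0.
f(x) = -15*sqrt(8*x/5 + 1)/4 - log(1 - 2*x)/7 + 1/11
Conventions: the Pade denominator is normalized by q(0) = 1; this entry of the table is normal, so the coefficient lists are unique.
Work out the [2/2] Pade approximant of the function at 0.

The Pade approximant has numerator coefficients [-161/44, 14625041/899360, 45073619/1686300]; denominator coefficients [1, -15143/2920, -33419/10950].

Taylor coefficients needed (expand at 0): a_0 = -161/44, a_1 = -19/7, a_2 = 52/35, a_3 = -304/525, a_4 = 268/175.
Write the denominator as Q(x) = 1 + q1*x + q2*x^2. Requiring Q*f - P = O(x^5) with deg P <= 2 kills the coefficients of x^3..x^4 in Q*f:
  x^3: a_3 + q1*a_2 + q2*a_1 = 0, i.e. -304/525 + (52/35)*q1 + (-19/7)*q2 = 0.
  x^4: a_4 + q1*a_3 + q2*a_2 = 0, i.e. 268/175 + (-304/525)*q1 + (52/35)*q2 = 0.
Solving this linear system: q1 = -15143/2920, q2 = -33419/10950.
The numerator is Q*f truncated at degree 2: P0 = a_0 = -161/44; P1 = a_1 + q1*a_0 = 14625041/899360; P2 = a_2 + q1*a_1 + q2*a_0 = 45073619/1686300.


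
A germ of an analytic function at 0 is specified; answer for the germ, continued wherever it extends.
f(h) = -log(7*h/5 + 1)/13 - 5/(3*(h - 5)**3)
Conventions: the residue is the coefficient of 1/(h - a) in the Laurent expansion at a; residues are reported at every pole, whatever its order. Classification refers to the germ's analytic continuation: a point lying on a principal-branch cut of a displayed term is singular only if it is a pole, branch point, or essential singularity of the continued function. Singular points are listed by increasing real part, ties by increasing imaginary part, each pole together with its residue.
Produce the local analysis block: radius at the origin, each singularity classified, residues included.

Denominator factor (h - 5)^3: pole of order 3 at 5, modulus 5.
Branch term (-1/13)*log(1 - h/(-5/7)): its argument vanishes at h = -5/7, a logarithmic branch point, modulus 5/7.
The radius of convergence is the smallest modulus among the singular points: 5/7.
The branch term is analytic at 5 and contributes nothing to the residue; only the rational part matters.
At the order-3 pole 5 set g(h) = (h - (5))^3*(rational part) = -5/3.
Order-3 pole: residue = g''(a)/2; g''(5) = 0, so the residue is 0.
List the singular points by increasing real part (a conjugate pair: the negative imaginary part first).

Radius of convergence at 0: 5/7.
At -5/7: a logarithmic branch point.
At 5: a pole of order 3; residue 0.


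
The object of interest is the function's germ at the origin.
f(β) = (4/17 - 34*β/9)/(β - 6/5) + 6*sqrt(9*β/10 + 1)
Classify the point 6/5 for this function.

The point is a pole of order 1.

The denominator factor β - 6/5 vanishes at 6/5 and appears to the power 1; the numerator there equals -1096/255, nonzero, and no other factor vanishes.
The branch terms are analytic at this point.
Hence a pole whose order is the multiplicity, 1.


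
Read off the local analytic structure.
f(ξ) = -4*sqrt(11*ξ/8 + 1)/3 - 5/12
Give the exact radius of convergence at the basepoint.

The radius of convergence is 8/11.

Branch term (-4/3)*sqrt(1 - ξ/(-8/11)): its argument vanishes at ξ = -8/11, a square-root branch point, modulus 8/11.
The radius of convergence is the smallest modulus among the singular points: 8/11.


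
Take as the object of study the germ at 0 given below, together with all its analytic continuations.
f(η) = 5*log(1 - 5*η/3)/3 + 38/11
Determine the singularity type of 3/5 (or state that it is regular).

The point is a logarithmic branch point.

The term (5/3)*log(1 - η/(3/5)) has argument 1 - 3/5/(3/5) = 0 at 3/5: a logarithmic (infinitely-sheeted) branch point; the remaining terms are analytic or single-valued there.


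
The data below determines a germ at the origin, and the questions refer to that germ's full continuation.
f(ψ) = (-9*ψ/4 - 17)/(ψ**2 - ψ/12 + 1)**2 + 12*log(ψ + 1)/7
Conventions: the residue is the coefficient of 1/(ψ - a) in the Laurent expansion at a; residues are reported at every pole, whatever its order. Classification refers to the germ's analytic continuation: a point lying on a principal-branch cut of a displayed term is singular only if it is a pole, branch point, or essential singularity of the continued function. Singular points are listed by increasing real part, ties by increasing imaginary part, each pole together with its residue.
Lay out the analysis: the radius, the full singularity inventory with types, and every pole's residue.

Denominator factor (ψ**2 - ψ/12 + 1)^2: discriminant -575/144, complex-conjugate roots (1/24) + ((5/24)*sqrt(23))*i and (1/24) - ((5/24)*sqrt(23))*i; poles of order 2, moduli 1 and 1.
Branch term (12/7)*log(1 - ψ/(-1)): its argument vanishes at ψ = -1, a logarithmic branch point, modulus 1.
The radius of convergence is the smallest modulus among the singular points: 1.
The branch term is analytic at (1/24) - ((5/24)*sqrt(23))*i and contributes nothing to the residue; only the rational part matters.
The factor ψ**2 - ψ/12 + 1 splits as (ψ - a)(ψ - a') with a = (1/24) - ((5/24)*sqrt(23))*i, a' = (1/24) + ((5/24)*sqrt(23))*i. At the order-2 pole a set g(ψ) = (ψ - a)^2*(rational part) = [-9*ψ/4 - 17] / (ψ - a')^2.
Order-2 pole: residue = g'(a); g'((1/24) - ((5/24)*sqrt(23))*i) = -((59076/66125)*sqrt(23))*i, so the residue is -((59076/66125)*sqrt(23))*i.
The branch term is analytic at (1/24) + ((5/24)*sqrt(23))*i and contributes nothing to the residue; only the rational part matters.
The factor ψ**2 - ψ/12 + 1 splits as (ψ - a)(ψ - a') with a = (1/24) + ((5/24)*sqrt(23))*i, a' = (1/24) - ((5/24)*sqrt(23))*i. At the order-2 pole a set g(ψ) = (ψ - a)^2*(rational part) = [-9*ψ/4 - 17] / (ψ - a')^2.
Order-2 pole: residue = g'(a); g'((1/24) + ((5/24)*sqrt(23))*i) = ((59076/66125)*sqrt(23))*i, so the residue is ((59076/66125)*sqrt(23))*i.
List the singular points by increasing real part (a conjugate pair: the negative imaginary part first).

Radius of convergence at 0: 1.
At -1: a logarithmic branch point.
At (1/24) - ((5/24)*sqrt(23))*i: a pole of order 2; residue -((59076/66125)*sqrt(23))*i.
At (1/24) + ((5/24)*sqrt(23))*i: a pole of order 2; residue ((59076/66125)*sqrt(23))*i.


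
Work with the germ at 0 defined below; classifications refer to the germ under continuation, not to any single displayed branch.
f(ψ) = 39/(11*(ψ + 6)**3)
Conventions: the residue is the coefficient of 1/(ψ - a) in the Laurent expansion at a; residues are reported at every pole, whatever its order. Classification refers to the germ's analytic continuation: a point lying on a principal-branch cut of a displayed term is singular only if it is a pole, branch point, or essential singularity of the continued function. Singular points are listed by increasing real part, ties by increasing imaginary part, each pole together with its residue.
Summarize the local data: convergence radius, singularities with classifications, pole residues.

Denominator factor (ψ + 6)^3: pole of order 3 at -6, modulus 6.
The radius of convergence is the smallest modulus among the singular points: 6.
At the order-3 pole -6 set g(ψ) = (ψ - (-6))^3*f(ψ) = 39/11.
Order-3 pole: residue = g''(a)/2; g''(-6) = 0, so the residue is 0.

Radius of convergence at 0: 6.
At -6: a pole of order 3; residue 0.


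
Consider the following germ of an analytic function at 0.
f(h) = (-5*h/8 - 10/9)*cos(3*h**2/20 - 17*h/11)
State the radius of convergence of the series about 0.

The factor cos(3*h**2/20 - 17*h/11) is entire and contributes no finite singular point.
The polynomial part has no poles.
No finite singular points: the Taylor series at 0 converges everywhere.

The radius of convergence is infinite.


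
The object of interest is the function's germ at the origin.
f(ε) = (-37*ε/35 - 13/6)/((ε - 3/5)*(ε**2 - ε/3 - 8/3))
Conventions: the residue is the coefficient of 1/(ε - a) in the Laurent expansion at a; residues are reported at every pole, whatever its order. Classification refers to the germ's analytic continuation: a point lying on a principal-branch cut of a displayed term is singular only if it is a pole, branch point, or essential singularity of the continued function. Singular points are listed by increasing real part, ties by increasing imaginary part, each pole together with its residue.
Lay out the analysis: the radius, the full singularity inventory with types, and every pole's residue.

Radius of convergence at 0: 3/5.
At 1/6 - (1/6)*sqrt(97): a pole of order 1; residue -2941/5264 + (24341/510608)*sqrt(97).
At 3/5: a pole of order 1; residue 2941/2632.
At 1/6 + (1/6)*sqrt(97): a pole of order 1; residue -2941/5264 - (24341/510608)*sqrt(97).


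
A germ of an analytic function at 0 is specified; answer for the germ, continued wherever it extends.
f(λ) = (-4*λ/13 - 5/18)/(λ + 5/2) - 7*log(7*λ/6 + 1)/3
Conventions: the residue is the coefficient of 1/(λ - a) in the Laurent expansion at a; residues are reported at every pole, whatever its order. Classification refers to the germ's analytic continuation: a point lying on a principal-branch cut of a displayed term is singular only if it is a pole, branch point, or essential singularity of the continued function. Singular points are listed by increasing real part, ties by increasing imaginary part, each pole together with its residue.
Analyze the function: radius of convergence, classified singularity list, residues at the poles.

Denominator factor (λ + 5/2): pole of order 1 at -5/2, modulus 5/2.
Branch term (-7/3)*log(1 - λ/(-6/7)): its argument vanishes at λ = -6/7, a logarithmic branch point, modulus 6/7.
The radius of convergence is the smallest modulus among the singular points: 6/7.
The branch term is analytic at -5/2 and contributes nothing to the residue; only the rational part matters.
At the order-1 pole -5/2 set g(λ) = (λ - (-5/2))*(rational part) = -4*λ/13 - 5/18.
Simple pole: residue = g(a) at a = -5/2, which is 115/234.
List the singular points by increasing real part (a conjugate pair: the negative imaginary part first).

Radius of convergence at 0: 6/7.
At -5/2: a pole of order 1; residue 115/234.
At -6/7: a logarithmic branch point.


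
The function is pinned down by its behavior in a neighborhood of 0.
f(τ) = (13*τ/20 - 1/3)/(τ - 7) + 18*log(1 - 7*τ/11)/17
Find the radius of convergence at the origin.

The radius of convergence is 11/7.

Denominator factor (τ - 7): pole of order 1 at 7, modulus 7.
Branch term (18/17)*log(1 - τ/(11/7)): its argument vanishes at τ = 11/7, a logarithmic branch point, modulus 11/7.
The radius of convergence is the smallest modulus among the singular points: 11/7.


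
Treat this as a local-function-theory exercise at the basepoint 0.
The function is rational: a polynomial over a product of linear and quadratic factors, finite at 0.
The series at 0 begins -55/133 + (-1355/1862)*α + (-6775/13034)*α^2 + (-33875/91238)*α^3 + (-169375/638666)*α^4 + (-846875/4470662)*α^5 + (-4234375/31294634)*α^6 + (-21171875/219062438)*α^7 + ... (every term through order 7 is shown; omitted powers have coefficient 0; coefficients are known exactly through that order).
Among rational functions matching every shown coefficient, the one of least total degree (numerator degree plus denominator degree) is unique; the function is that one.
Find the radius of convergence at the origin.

No rational of total degree below 2 reproduces all 8 coefficients; solving the [1/1] Pade equations on them gives f(α) = (23*α/38 + 11/19)/(α - 7/5), whose expansion matches every shown term.
Denominator factor (α - 7/5): pole of order 1 at 7/5, modulus 7/5.
The radius of convergence is the smallest modulus among the singular points: 7/5.

The radius of convergence is 7/5.


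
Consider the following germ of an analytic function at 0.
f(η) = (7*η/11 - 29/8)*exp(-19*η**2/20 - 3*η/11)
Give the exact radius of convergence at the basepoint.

The radius of convergence is infinite.

The factor exp(-19*η**2/20 - 3*η/11) is entire and contributes no finite singular point.
The polynomial part has no poles.
No finite singular points: the Taylor series at 0 converges everywhere.


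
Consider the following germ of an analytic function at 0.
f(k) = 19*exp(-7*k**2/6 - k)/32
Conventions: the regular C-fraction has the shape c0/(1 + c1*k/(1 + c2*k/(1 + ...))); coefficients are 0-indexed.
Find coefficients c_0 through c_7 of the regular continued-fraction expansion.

The regular C-fraction coefficients are [19/32, 1, -5/3, 13/15, 43/260, 2927/2236, -1725685/1132749, 16867700429/122391553725].

Taylor coefficients (expand at 0): a_0 = 19/32, a_1 = -19/32, a_2 = -19/48, a_3 = 19/32, a_4 = 95/1152, a_5 = -1691/5760, a_6 = 437/25920, a_7 = 34637/362880.
c0 = a_0 = 19/32. Peel one level at a time: if S = 1 + c*k/S' with S'(0) = 1, then c is the k-coefficient of S and S' = c*k/(S - 1).
S_1 = c0/f = 1 + (1)*k + (5/3)*k^2 + ...; c1 = 1.
S_2 = c1*k/(S_1 - 1) = 1 + (-5/3)*k + (13/9)*k^2 + ...; c2 = -5/3.
S_3 = c2*k/(S_2 - 1) = 1 + (13/15)*k + (-43/300)*k^2 + ...; c3 = 13/15.
S_4 = c3*k/(S_3 - 1) = 1 + (43/260)*k + (-2927/13520)*k^2 + ...; c4 = 43/260.
S_5 = c4*k/(S_4 - 1) = 1 + (2927/2236)*k + (132745/66564)*k^2 + ...; c5 = 2927/2236.
S_6 = c5*k/(S_5 - 1) = 1 + (-1725685/1132749)*k + (5099537339/24288377715)*k^2 + ...; c6 = -1725685/1132749.
S_7 = c6*k/(S_6 - 1) = 1 + (16867700429/122391553725)*k + ...; c7 = 16867700429/122391553725.


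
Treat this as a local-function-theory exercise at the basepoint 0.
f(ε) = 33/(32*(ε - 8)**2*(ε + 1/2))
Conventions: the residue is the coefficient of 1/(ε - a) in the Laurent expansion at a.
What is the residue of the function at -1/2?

The residue is 33/2312.

At the order-1 pole -1/2 set g(ε) = (ε - (-1/2))*f(ε) = 33/(32*(ε - 8)**2).
Simple pole: residue = g(a) at a = -1/2, which is 33/2312.


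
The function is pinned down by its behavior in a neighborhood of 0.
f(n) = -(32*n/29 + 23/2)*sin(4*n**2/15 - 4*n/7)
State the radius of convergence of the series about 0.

The factor -sin(4*n**2/15 - 4*n/7) is entire and contributes no finite singular point.
The polynomial part has no poles.
No finite singular points: the Taylor series at 0 converges everywhere.

The radius of convergence is infinite.


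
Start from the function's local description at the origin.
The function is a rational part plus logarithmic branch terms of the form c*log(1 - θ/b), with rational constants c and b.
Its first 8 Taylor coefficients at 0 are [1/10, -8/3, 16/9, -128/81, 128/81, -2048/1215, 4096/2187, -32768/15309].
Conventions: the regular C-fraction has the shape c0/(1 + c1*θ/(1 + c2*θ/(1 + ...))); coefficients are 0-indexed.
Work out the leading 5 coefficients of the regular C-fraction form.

The regular C-fraction coefficients are [1/10, 80/3, -26, -2/351, 236/351].

Taylor coefficients (read off): a_0 = 1/10, a_1 = -8/3, a_2 = 16/9, a_3 = -128/81, a_4 = 128/81.
c0 = a_0 = 1/10. Peel one level at a time: if S = 1 + c*θ/S' with S'(0) = 1, then c is the θ-coefficient of S and S' = c*θ/(S - 1).
S_1 = c0/f = 1 + (80/3)*θ + (2080/3)*θ^2 + ...; c1 = 80/3.
S_2 = c1*θ/(S_1 - 1) = 1 + (-26)*θ + (-4/27)*θ^2 + ...; c2 = -26.
S_3 = c2*θ/(S_2 - 1) = 1 + (-2/351)*θ + (472/123201)*θ^2 + ...; c3 = -2/351.
S_4 = c3*θ/(S_3 - 1) = 1 + (236/351)*θ + ...; c4 = 236/351.


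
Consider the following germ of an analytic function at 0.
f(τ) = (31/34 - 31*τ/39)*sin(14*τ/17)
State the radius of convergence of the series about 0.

The radius of convergence is infinite.

The factor sin(14*τ/17) is entire and contributes no finite singular point.
The polynomial part has no poles.
No finite singular points: the Taylor series at 0 converges everywhere.


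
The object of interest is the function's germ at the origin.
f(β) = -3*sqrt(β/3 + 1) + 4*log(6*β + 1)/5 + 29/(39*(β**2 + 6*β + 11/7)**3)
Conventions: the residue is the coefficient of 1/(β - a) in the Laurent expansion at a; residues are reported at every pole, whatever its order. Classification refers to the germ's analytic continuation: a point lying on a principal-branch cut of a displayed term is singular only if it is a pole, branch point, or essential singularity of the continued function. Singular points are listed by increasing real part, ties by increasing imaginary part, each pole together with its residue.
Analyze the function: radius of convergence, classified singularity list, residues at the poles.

Radius of convergence at 0: 1/6.
At -3 - (2/7)*sqrt(91): a pole of order 3; residue -(1421/14623232)*sqrt(91).
At -3: an algebraic (square-root) branch point.
At -3 + (2/7)*sqrt(91): a pole of order 3; residue (1421/14623232)*sqrt(91).
At -1/6: a logarithmic branch point.

Denominator factor (β**2 + 6*β + 11/7)^3: discriminant 208/7, real irrational roots -3 + (2/7)*sqrt(91) and -3 - (2/7)*sqrt(91); poles of order 3, moduli 3 - (2/7)*sqrt(91) and 3 + (2/7)*sqrt(91).
Branch term (-3)*sqrt(1 - β/(-3)): its argument vanishes at β = -3, a square-root branch point, modulus 3.
Branch term (4/5)*log(1 - β/(-1/6)): its argument vanishes at β = -1/6, a logarithmic branch point, modulus 1/6.
The radius of convergence is the smallest modulus among the singular points: 1/6.
The branch terms are analytic at -3 - (2/7)*sqrt(91) and contribute nothing to the residue; only the rational part matters.
The factor β**2 + 6*β + 11/7 splits as (β - a)(β - a') with a = -3 - (2/7)*sqrt(91), a' = -3 + (2/7)*sqrt(91). At the order-3 pole a set g(β) = (β - a)^3*(rational part) = [29/39] / (β - a')^3.
Order-3 pole: residue = g''(a)/2; g''(-3 - (2/7)*sqrt(91)) = -(1421/7311616)*sqrt(91), so the residue is -(1421/14623232)*sqrt(91).
The branch terms are analytic at -3 + (2/7)*sqrt(91) and contribute nothing to the residue; only the rational part matters.
The factor β**2 + 6*β + 11/7 splits as (β - a)(β - a') with a = -3 + (2/7)*sqrt(91), a' = -3 - (2/7)*sqrt(91). At the order-3 pole a set g(β) = (β - a)^3*(rational part) = [29/39] / (β - a')^3.
Order-3 pole: residue = g''(a)/2; g''(-3 + (2/7)*sqrt(91)) = (1421/7311616)*sqrt(91), so the residue is (1421/14623232)*sqrt(91).
List the singular points by increasing real part (a conjugate pair: the negative imaginary part first).


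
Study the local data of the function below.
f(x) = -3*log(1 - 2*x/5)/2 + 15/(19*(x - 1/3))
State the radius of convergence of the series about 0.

Denominator factor (x - 1/3): pole of order 1 at 1/3, modulus 1/3.
Branch term (-3/2)*log(1 - x/(5/2)): its argument vanishes at x = 5/2, a logarithmic branch point, modulus 5/2.
The radius of convergence is the smallest modulus among the singular points: 1/3.

The radius of convergence is 1/3.


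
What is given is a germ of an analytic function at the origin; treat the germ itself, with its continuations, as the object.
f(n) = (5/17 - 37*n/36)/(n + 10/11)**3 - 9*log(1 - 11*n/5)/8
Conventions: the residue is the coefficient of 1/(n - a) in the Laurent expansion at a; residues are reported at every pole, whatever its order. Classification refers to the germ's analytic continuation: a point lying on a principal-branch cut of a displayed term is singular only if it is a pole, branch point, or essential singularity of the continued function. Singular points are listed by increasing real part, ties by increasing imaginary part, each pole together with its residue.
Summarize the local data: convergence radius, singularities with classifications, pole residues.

Denominator factor (n + 10/11)^3: pole of order 3 at -10/11, modulus 10/11.
Branch term (-9/8)*log(1 - n/(5/11)): its argument vanishes at n = 5/11, a logarithmic branch point, modulus 5/11.
The radius of convergence is the smallest modulus among the singular points: 5/11.
The branch term is analytic at -10/11 and contributes nothing to the residue; only the rational part matters.
At the order-3 pole -10/11 set g(n) = (n - (-10/11))^3*(rational part) = 5/17 - 37*n/36.
Order-3 pole: residue = g''(a)/2; g''(-10/11) = 0, so the residue is 0.
List the singular points by increasing real part (a conjugate pair: the negative imaginary part first).

Radius of convergence at 0: 5/11.
At -10/11: a pole of order 3; residue 0.
At 5/11: a logarithmic branch point.


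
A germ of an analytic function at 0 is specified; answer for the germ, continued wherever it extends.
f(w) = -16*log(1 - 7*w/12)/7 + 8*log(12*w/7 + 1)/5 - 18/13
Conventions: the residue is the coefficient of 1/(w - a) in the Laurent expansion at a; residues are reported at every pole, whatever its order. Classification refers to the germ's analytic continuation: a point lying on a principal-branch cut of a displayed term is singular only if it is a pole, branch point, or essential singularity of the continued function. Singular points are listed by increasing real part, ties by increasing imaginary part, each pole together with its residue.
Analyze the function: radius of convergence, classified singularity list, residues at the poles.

Radius of convergence at 0: 7/12.
At -7/12: a logarithmic branch point.
At 12/7: a logarithmic branch point.

Branch term (8/5)*log(1 - w/(-7/12)): its argument vanishes at w = -7/12, a logarithmic branch point, modulus 7/12.
Branch term (-16/7)*log(1 - w/(12/7)): its argument vanishes at w = 12/7, a logarithmic branch point, modulus 12/7.
The radius of convergence is the smallest modulus among the singular points: 7/12.
List the singular points by increasing real part (a conjugate pair: the negative imaginary part first).


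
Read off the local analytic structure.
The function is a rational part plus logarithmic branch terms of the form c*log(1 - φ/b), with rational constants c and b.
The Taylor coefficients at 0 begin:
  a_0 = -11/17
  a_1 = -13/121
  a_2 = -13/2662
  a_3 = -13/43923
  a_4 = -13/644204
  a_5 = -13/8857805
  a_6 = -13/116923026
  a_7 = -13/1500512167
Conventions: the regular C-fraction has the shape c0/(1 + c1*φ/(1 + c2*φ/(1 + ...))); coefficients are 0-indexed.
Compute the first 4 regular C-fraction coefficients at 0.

Taylor coefficients (read off): a_0 = -11/17, a_1 = -13/121, a_2 = -13/2662, a_3 = -13/43923.
c0 = a_0 = -11/17. Peel one level at a time: if S = 1 + c*φ/S' with S'(0) = 1, then c is the φ-coefficient of S and S' = c*φ/(S - 1).
S_1 = c0/f = 1 + (-221/1331)*φ + (70941/3543122)*φ^2 + ...; c1 = -221/1331.
S_2 = c1*φ/(S_1 - 1) = 1 + (321/2662)*φ + (-1/1452)*φ^2 + ...; c2 = 321/2662.
S_3 = c2*φ/(S_2 - 1) = 1 + (11/1926)*φ + ...; c3 = 11/1926.

The regular C-fraction coefficients are [-11/17, -221/1331, 321/2662, 11/1926].


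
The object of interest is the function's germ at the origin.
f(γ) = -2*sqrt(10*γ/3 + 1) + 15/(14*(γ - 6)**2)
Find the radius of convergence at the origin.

The radius of convergence is 3/10.

Denominator factor (γ - 6)^2: pole of order 2 at 6, modulus 6.
Branch term (-2)*sqrt(1 - γ/(-3/10)): its argument vanishes at γ = -3/10, a square-root branch point, modulus 3/10.
The radius of convergence is the smallest modulus among the singular points: 3/10.


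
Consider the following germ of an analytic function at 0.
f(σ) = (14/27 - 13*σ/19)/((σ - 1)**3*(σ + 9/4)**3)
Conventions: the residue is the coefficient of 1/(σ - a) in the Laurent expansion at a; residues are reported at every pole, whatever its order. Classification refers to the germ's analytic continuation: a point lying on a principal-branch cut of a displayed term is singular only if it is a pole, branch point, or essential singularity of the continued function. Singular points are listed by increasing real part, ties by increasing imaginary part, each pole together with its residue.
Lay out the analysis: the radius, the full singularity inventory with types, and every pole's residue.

Denominator factor (σ + 9/4)^3: pole of order 3 at -9/4, modulus 9/4.
Denominator factor (σ - 1)^3: pole of order 3 at 1, modulus 1.
The radius of convergence is the smallest modulus among the singular points: 1.
At the order-3 pole -9/4 set g(σ) = (σ - (-9/4))^3*f(σ) = (14/27 - 13*σ/19)/(σ - 1)**3.
Order-3 pole: residue = g''(a)/2; g''(-9/4) = -1988096/63491103, so the residue is -994048/63491103.
At the order-3 pole 1 set g(σ) = (σ - (1))^3*f(σ) = (14/27 - 13*σ/19)/(σ + 9/4)**3.
Order-3 pole: residue = g''(a)/2; g''(1) = 1988096/63491103, so the residue is 994048/63491103.
List the singular points by increasing real part (a conjugate pair: the negative imaginary part first).

Radius of convergence at 0: 1.
At -9/4: a pole of order 3; residue -994048/63491103.
At 1: a pole of order 3; residue 994048/63491103.


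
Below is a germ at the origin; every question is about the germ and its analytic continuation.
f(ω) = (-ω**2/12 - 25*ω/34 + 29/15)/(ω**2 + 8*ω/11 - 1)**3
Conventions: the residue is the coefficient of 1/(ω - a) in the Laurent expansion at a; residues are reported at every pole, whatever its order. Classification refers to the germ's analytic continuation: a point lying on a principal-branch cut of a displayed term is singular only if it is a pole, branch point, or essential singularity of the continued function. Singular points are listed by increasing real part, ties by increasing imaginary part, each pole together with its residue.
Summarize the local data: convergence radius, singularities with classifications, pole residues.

Radius of convergence at 0: -4/11 + (1/11)*sqrt(137).
At -4/11 - (1/11)*sqrt(137): a pole of order 3; residue -(1094615731/41964480960)*sqrt(137).
At -4/11 + (1/11)*sqrt(137): a pole of order 3; residue (1094615731/41964480960)*sqrt(137).
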